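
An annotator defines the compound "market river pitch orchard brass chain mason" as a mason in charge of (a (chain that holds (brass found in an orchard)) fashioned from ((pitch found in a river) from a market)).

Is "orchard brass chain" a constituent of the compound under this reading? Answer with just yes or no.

The paraphrase groups the words so that "orchard brass chain" is one unit: it corresponds to a single parenthesized sub-phrase.
The full structure is [[[market [river pitch]] [[orchard brass] chain]] mason], in which [orchard brass chain] is a constituent.

yes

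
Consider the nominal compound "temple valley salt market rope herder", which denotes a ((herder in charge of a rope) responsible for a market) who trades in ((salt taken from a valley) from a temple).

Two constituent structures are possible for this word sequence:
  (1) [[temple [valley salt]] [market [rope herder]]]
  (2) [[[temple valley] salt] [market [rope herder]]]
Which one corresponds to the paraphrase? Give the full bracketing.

[[temple [valley salt]] [market [rope herder]]]

The paraphrase's head is the "herder" part ("market rope herder"); its modifier is "temple valley salt".
That top-level split, carried through the inner groups, gives [[temple [valley salt]] [market [rope herder]]].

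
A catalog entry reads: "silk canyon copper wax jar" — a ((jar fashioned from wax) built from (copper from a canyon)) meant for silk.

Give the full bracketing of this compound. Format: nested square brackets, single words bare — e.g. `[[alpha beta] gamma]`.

[silk [[canyon copper] [wax jar]]]

The outermost head in the paraphrase is "jar" (specifically "canyon copper wax jar"), modified by "silk".
"canyon copper wax jar" → head "jar" (specifically "wax jar"), modifier "canyon copper".
"canyon copper" → head "copper", modifier "canyon".
"wax jar" → head "jar", modifier "wax".
Assembled: [silk [[canyon copper] [wax jar]]].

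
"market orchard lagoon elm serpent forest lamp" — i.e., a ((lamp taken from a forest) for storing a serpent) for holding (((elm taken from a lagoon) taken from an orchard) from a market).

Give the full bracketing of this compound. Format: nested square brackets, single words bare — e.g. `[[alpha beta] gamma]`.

Overall it is a kind of lamp (specifically "serpent forest lamp"); the modifier is "market orchard lagoon elm".
"market orchard lagoon elm" → head "elm" (specifically "orchard lagoon elm"), modifier "market".
"orchard lagoon elm" → head "elm" (specifically "lagoon elm"), modifier "orchard".
"lagoon elm" → head "elm", modifier "lagoon".
"serpent forest lamp" → head "lamp" (specifically "forest lamp"), modifier "serpent".
"forest lamp" → head "lamp", modifier "forest".
Putting it together: [[market [orchard [lagoon elm]]] [serpent [forest lamp]]].

[[market [orchard [lagoon elm]]] [serpent [forest lamp]]]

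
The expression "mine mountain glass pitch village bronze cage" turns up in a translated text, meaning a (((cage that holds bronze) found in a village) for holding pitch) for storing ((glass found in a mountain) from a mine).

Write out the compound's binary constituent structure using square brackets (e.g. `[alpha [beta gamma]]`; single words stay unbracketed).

Overall it is a kind of cage (specifically "pitch village bronze cage"); the modifier is "mine mountain glass".
"mine mountain glass" → head "glass" (specifically "mountain glass"), modifier "mine".
"mountain glass" → head "glass", modifier "mountain".
"pitch village bronze cage" → head "cage" (specifically "village bronze cage"), modifier "pitch".
"village bronze cage" → head "cage" (specifically "bronze cage"), modifier "village".
"bronze cage" → head "cage", modifier "bronze".
Putting it together: [[mine [mountain glass]] [pitch [village [bronze cage]]]].

[[mine [mountain glass]] [pitch [village [bronze cage]]]]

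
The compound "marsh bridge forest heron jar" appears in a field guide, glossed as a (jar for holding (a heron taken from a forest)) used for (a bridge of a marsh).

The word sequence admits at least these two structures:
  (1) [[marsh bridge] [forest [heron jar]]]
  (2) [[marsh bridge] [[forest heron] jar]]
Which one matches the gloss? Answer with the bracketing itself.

The paraphrase's head is the "jar" part ("forest heron jar"); its modifier is "marsh bridge".
That top-level split, carried through the inner groups, gives [[marsh bridge] [[forest heron] jar]].

[[marsh bridge] [[forest heron] jar]]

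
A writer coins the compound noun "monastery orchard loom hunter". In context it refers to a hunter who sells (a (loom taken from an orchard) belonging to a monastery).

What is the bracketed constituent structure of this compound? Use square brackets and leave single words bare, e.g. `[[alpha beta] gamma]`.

[[monastery [orchard loom]] hunter]

Whole compound: head "hunter", modifier "monastery orchard loom".
"monastery orchard loom" → head "loom" (specifically "orchard loom"), modifier "monastery".
"orchard loom" → head "loom", modifier "orchard".
So the structure is [[monastery [orchard loom]] hunter].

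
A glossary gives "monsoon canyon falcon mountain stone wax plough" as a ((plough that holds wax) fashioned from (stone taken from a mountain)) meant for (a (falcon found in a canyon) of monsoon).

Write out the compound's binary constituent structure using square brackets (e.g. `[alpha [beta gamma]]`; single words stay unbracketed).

Whole compound: head "plough" (specifically "mountain stone wax plough"), modifier "monsoon canyon falcon".
Inside "monsoon canyon falcon": head "falcon" (specifically "canyon falcon"), modifier "monsoon".
Inside "canyon falcon": head "falcon", modifier "canyon".
Inside "mountain stone wax plough": head "plough" (specifically "wax plough"), modifier "mountain stone".
Inside "mountain stone": head "stone", modifier "mountain".
Inside "wax plough": head "plough", modifier "wax".
Assembled: [[monsoon [canyon falcon]] [[mountain stone] [wax plough]]].

[[monsoon [canyon falcon]] [[mountain stone] [wax plough]]]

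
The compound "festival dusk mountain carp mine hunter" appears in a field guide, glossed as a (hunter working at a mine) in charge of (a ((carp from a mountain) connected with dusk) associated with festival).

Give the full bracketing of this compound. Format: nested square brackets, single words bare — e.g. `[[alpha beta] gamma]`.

[[festival [dusk [mountain carp]]] [mine hunter]]

The outermost head in the paraphrase is "hunter" (specifically "mine hunter"), modified by "festival dusk mountain carp".
"festival dusk mountain carp" → head "carp" (specifically "dusk mountain carp"), modifier "festival".
"dusk mountain carp" → head "carp" (specifically "mountain carp"), modifier "dusk".
"mountain carp" → head "carp", modifier "mountain".
"mine hunter" → head "hunter", modifier "mine".
So the structure is [[festival [dusk [mountain carp]]] [mine hunter]].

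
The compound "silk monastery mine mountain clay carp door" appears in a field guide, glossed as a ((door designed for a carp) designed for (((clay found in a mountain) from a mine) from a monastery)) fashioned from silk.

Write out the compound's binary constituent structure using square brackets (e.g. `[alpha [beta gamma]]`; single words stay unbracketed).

[silk [[monastery [mine [mountain clay]]] [carp door]]]

Whole compound: head "door" (specifically "monastery mine mountain clay carp door"), modifier "silk".
Within "monastery mine mountain clay carp door", the head is "door" (specifically "carp door") and the modifier is "monastery mine mountain clay".
Within "monastery mine mountain clay", the head is "clay" (specifically "mine mountain clay") and the modifier is "monastery".
Within "mine mountain clay", the head is "clay" (specifically "mountain clay") and the modifier is "mine".
Within "mountain clay", the head is "clay" and the modifier is "mountain".
Within "carp door", the head is "door" and the modifier is "carp".
So the structure is [silk [[monastery [mine [mountain clay]]] [carp door]]].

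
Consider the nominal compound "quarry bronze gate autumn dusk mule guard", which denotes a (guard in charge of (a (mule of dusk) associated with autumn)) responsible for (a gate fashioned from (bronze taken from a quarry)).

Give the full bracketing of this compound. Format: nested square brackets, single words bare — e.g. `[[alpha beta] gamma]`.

[[[quarry bronze] gate] [[autumn [dusk mule]] guard]]

Whole compound: head "guard" (specifically "autumn dusk mule guard"), modifier "quarry bronze gate".
Within "quarry bronze gate", the head is "gate" and the modifier is "quarry bronze".
Within "quarry bronze", the head is "bronze" and the modifier is "quarry".
Within "autumn dusk mule guard", the head is "guard" and the modifier is "autumn dusk mule".
Within "autumn dusk mule", the head is "mule" (specifically "dusk mule") and the modifier is "autumn".
Within "dusk mule", the head is "mule" and the modifier is "dusk".
So the structure is [[[quarry bronze] gate] [[autumn [dusk mule]] guard]].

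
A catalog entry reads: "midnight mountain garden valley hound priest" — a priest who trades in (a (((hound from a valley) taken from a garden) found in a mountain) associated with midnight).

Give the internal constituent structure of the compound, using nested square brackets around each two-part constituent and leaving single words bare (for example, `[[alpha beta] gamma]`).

[[midnight [mountain [garden [valley hound]]]] priest]

At the top level: head "priest"; modifier "midnight mountain garden valley hound".
"midnight mountain garden valley hound" → head "hound" (specifically "mountain garden valley hound"), modifier "midnight".
"mountain garden valley hound" → head "hound" (specifically "garden valley hound"), modifier "mountain".
"garden valley hound" → head "hound" (specifically "valley hound"), modifier "garden".
"valley hound" → head "hound", modifier "valley".
So the structure is [[midnight [mountain [garden [valley hound]]]] priest].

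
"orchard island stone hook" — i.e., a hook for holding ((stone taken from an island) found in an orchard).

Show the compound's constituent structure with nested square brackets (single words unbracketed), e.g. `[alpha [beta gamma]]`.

The outermost head in the paraphrase is "hook", modified by "orchard island stone".
Within "orchard island stone", the head is "stone" (specifically "island stone") and the modifier is "orchard".
Within "island stone", the head is "stone" and the modifier is "island".
Assembled: [[orchard [island stone]] hook].

[[orchard [island stone]] hook]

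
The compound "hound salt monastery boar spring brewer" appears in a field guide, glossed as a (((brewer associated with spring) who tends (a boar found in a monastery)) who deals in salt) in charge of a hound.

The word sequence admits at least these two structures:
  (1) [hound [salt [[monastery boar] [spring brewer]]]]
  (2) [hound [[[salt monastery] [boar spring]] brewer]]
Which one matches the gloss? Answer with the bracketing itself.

[hound [salt [[monastery boar] [spring brewer]]]]

The paraphrase's head is the "brewer" part ("salt monastery boar spring brewer"); its modifier is "hound".
That top-level split, carried through the inner groups, gives [hound [salt [[monastery boar] [spring brewer]]]].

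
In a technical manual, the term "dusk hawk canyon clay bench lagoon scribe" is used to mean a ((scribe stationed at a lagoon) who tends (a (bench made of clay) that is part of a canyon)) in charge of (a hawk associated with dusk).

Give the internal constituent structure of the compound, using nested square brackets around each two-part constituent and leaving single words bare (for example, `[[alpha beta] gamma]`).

[[dusk hawk] [[canyon [clay bench]] [lagoon scribe]]]

Whole compound: head "scribe" (specifically "canyon clay bench lagoon scribe"), modifier "dusk hawk".
Within "dusk hawk", the head is "hawk" and the modifier is "dusk".
Within "canyon clay bench lagoon scribe", the head is "scribe" (specifically "lagoon scribe") and the modifier is "canyon clay bench".
Within "canyon clay bench", the head is "bench" (specifically "clay bench") and the modifier is "canyon".
Within "clay bench", the head is "bench" and the modifier is "clay".
Within "lagoon scribe", the head is "scribe" and the modifier is "lagoon".
Assembled: [[dusk hawk] [[canyon [clay bench]] [lagoon scribe]]].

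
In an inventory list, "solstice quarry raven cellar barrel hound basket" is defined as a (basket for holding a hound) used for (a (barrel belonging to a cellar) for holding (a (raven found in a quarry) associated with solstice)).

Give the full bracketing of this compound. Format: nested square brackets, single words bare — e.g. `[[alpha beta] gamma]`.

[[[solstice [quarry raven]] [cellar barrel]] [hound basket]]

The outermost head in the paraphrase is "basket" (specifically "hound basket"), modified by "solstice quarry raven cellar barrel".
Within "solstice quarry raven cellar barrel", the head is "barrel" (specifically "cellar barrel") and the modifier is "solstice quarry raven".
Within "solstice quarry raven", the head is "raven" (specifically "quarry raven") and the modifier is "solstice".
Within "quarry raven", the head is "raven" and the modifier is "quarry".
Within "cellar barrel", the head is "barrel" and the modifier is "cellar".
Within "hound basket", the head is "basket" and the modifier is "hound".
So the structure is [[[solstice [quarry raven]] [cellar barrel]] [hound basket]].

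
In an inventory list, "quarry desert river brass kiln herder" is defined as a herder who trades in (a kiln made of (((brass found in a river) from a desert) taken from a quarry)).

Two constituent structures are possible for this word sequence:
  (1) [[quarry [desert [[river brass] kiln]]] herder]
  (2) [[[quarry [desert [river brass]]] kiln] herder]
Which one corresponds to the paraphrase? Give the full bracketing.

[[[quarry [desert [river brass]]] kiln] herder]

The paraphrase's head is the "herder" part ("herder"); its modifier is "quarry desert river brass kiln".
That top-level split, carried through the inner groups, gives [[[quarry [desert [river brass]]] kiln] herder].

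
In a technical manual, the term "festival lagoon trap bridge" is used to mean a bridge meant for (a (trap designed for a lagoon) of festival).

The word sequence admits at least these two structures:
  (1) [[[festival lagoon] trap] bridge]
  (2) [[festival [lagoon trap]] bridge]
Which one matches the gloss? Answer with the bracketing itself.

[[festival [lagoon trap]] bridge]

The paraphrase's head is the "bridge" part ("bridge"); its modifier is "festival lagoon trap".
That top-level split, carried through the inner groups, gives [[festival [lagoon trap]] bridge].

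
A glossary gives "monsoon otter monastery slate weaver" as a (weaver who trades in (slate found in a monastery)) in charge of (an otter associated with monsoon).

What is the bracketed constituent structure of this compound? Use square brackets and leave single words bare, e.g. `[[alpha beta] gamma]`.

The outermost head in the paraphrase is "weaver" (specifically "monastery slate weaver"), modified by "monsoon otter".
Inside "monsoon otter": head "otter", modifier "monsoon".
Inside "monastery slate weaver": head "weaver", modifier "monastery slate".
Inside "monastery slate": head "slate", modifier "monastery".
Putting it together: [[monsoon otter] [[monastery slate] weaver]].

[[monsoon otter] [[monastery slate] weaver]]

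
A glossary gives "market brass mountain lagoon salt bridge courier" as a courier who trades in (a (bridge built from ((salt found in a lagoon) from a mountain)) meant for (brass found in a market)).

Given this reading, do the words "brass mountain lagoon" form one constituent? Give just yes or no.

The top-level split is [market brass mountain lagoon salt bridge] [courier]; the full structure is [[[market brass] [[mountain [lagoon salt]] bridge]] courier].
"brass mountain lagoon" straddles a constituent boundary, so it is not a single unit.

no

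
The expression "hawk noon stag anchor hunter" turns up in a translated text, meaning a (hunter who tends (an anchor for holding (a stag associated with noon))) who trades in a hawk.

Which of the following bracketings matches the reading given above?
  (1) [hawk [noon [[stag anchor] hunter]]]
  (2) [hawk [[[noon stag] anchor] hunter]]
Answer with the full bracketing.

The paraphrase's head is the "hunter" part ("noon stag anchor hunter"); its modifier is "hawk".
That top-level split, carried through the inner groups, gives [hawk [[[noon stag] anchor] hunter]].

[hawk [[[noon stag] anchor] hunter]]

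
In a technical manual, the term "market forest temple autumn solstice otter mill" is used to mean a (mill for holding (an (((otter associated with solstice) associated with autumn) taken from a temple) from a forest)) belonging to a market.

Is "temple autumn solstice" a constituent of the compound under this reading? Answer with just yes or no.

The top-level split is [market] [forest temple autumn solstice otter mill]; the full structure is [market [[forest [temple [autumn [solstice otter]]]] mill]].
"temple autumn solstice" straddles a constituent boundary, so it is not a single unit.

no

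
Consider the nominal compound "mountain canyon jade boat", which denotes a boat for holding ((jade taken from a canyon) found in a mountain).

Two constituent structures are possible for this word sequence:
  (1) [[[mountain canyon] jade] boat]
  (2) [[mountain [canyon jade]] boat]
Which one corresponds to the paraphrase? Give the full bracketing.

The paraphrase's head is the "boat" part ("boat"); its modifier is "mountain canyon jade".
That top-level split, carried through the inner groups, gives [[mountain [canyon jade]] boat].

[[mountain [canyon jade]] boat]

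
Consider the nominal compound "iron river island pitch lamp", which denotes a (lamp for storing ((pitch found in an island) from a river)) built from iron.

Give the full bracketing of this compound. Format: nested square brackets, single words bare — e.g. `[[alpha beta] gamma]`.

The outermost head in the paraphrase is "lamp" (specifically "river island pitch lamp"), modified by "iron".
Inside "river island pitch lamp": head "lamp", modifier "river island pitch".
Inside "river island pitch": head "pitch" (specifically "island pitch"), modifier "river".
Inside "island pitch": head "pitch", modifier "island".
So the structure is [iron [[river [island pitch]] lamp]].

[iron [[river [island pitch]] lamp]]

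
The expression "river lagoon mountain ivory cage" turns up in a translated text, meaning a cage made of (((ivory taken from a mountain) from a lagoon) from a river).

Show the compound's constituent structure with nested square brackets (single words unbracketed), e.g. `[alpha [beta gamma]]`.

[[river [lagoon [mountain ivory]]] cage]

Whole compound: head "cage", modifier "river lagoon mountain ivory".
Inside "river lagoon mountain ivory": head "ivory" (specifically "lagoon mountain ivory"), modifier "river".
Inside "lagoon mountain ivory": head "ivory" (specifically "mountain ivory"), modifier "lagoon".
Inside "mountain ivory": head "ivory", modifier "mountain".
Assembled: [[river [lagoon [mountain ivory]]] cage].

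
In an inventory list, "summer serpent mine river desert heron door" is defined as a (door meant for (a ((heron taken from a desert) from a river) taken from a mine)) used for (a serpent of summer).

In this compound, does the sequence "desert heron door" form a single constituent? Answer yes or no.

The top-level split is [summer serpent] [mine river desert heron door]; the full structure is [[summer serpent] [[mine [river [desert heron]]] door]].
"desert heron door" straddles a constituent boundary, so it is not a single unit.

no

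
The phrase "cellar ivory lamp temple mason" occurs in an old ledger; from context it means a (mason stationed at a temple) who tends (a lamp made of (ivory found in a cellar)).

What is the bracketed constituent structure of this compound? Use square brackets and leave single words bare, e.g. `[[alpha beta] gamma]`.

At the top level: head "mason" (specifically "temple mason"); modifier "cellar ivory lamp".
Within "cellar ivory lamp", the head is "lamp" and the modifier is "cellar ivory".
Within "cellar ivory", the head is "ivory" and the modifier is "cellar".
Within "temple mason", the head is "mason" and the modifier is "temple".
So the structure is [[[cellar ivory] lamp] [temple mason]].

[[[cellar ivory] lamp] [temple mason]]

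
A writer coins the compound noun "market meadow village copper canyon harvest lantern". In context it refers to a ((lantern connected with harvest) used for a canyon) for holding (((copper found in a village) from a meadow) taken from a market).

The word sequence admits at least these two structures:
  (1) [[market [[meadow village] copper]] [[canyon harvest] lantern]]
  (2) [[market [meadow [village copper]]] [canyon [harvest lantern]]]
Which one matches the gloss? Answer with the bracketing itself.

[[market [meadow [village copper]]] [canyon [harvest lantern]]]

The paraphrase's head is the "lantern" part ("canyon harvest lantern"); its modifier is "market meadow village copper".
That top-level split, carried through the inner groups, gives [[market [meadow [village copper]]] [canyon [harvest lantern]]].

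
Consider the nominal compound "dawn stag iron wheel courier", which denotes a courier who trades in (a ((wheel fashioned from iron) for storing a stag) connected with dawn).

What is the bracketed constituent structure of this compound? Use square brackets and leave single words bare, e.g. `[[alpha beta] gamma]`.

[[dawn [stag [iron wheel]]] courier]

Overall it is a kind of courier; the modifier is "dawn stag iron wheel".
Within "dawn stag iron wheel", the head is "wheel" (specifically "stag iron wheel") and the modifier is "dawn".
Within "stag iron wheel", the head is "wheel" (specifically "iron wheel") and the modifier is "stag".
Within "iron wheel", the head is "wheel" and the modifier is "iron".
Assembled: [[dawn [stag [iron wheel]]] courier].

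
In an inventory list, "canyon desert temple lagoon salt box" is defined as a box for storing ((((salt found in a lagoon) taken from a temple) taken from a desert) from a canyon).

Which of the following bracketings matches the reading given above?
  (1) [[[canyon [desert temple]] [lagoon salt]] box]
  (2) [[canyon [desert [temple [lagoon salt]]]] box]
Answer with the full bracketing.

The paraphrase's head is the "box" part ("box"); its modifier is "canyon desert temple lagoon salt".
That top-level split, carried through the inner groups, gives [[canyon [desert [temple [lagoon salt]]]] box].

[[canyon [desert [temple [lagoon salt]]]] box]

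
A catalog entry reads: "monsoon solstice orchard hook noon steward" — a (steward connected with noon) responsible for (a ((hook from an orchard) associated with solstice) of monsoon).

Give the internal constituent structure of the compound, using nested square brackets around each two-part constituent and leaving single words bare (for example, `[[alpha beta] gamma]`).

Overall it is a kind of steward (specifically "noon steward"); the modifier is "monsoon solstice orchard hook".
Inside "monsoon solstice orchard hook": head "hook" (specifically "solstice orchard hook"), modifier "monsoon".
Inside "solstice orchard hook": head "hook" (specifically "orchard hook"), modifier "solstice".
Inside "orchard hook": head "hook", modifier "orchard".
Inside "noon steward": head "steward", modifier "noon".
Putting it together: [[monsoon [solstice [orchard hook]]] [noon steward]].

[[monsoon [solstice [orchard hook]]] [noon steward]]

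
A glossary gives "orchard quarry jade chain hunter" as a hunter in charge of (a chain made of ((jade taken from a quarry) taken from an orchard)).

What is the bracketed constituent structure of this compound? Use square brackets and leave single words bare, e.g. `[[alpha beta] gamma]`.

The outermost head in the paraphrase is "hunter", modified by "orchard quarry jade chain".
Inside "orchard quarry jade chain": head "chain", modifier "orchard quarry jade".
Inside "orchard quarry jade": head "jade" (specifically "quarry jade"), modifier "orchard".
Inside "quarry jade": head "jade", modifier "quarry".
Assembled: [[[orchard [quarry jade]] chain] hunter].

[[[orchard [quarry jade]] chain] hunter]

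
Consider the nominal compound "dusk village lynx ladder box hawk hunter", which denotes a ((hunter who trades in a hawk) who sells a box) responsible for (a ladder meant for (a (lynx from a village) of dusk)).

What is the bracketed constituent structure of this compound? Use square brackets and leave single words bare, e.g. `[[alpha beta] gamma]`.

[[[dusk [village lynx]] ladder] [box [hawk hunter]]]

At the top level: head "hunter" (specifically "box hawk hunter"); modifier "dusk village lynx ladder".
Inside "dusk village lynx ladder": head "ladder", modifier "dusk village lynx".
Inside "dusk village lynx": head "lynx" (specifically "village lynx"), modifier "dusk".
Inside "village lynx": head "lynx", modifier "village".
Inside "box hawk hunter": head "hunter" (specifically "hawk hunter"), modifier "box".
Inside "hawk hunter": head "hunter", modifier "hawk".
Assembled: [[[dusk [village lynx]] ladder] [box [hawk hunter]]].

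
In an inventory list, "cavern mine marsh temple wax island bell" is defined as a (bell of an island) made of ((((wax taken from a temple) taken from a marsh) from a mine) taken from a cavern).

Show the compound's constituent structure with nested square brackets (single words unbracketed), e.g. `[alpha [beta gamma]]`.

Whole compound: head "bell" (specifically "island bell"), modifier "cavern mine marsh temple wax".
"cavern mine marsh temple wax" → head "wax" (specifically "mine marsh temple wax"), modifier "cavern".
"mine marsh temple wax" → head "wax" (specifically "marsh temple wax"), modifier "mine".
"marsh temple wax" → head "wax" (specifically "temple wax"), modifier "marsh".
"temple wax" → head "wax", modifier "temple".
"island bell" → head "bell", modifier "island".
Putting it together: [[cavern [mine [marsh [temple wax]]]] [island bell]].

[[cavern [mine [marsh [temple wax]]]] [island bell]]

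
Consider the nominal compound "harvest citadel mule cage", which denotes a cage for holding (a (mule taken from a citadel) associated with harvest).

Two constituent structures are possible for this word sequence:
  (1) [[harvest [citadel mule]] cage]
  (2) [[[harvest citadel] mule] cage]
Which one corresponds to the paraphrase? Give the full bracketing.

[[harvest [citadel mule]] cage]

The paraphrase's head is the "cage" part ("cage"); its modifier is "harvest citadel mule".
That top-level split, carried through the inner groups, gives [[harvest [citadel mule]] cage].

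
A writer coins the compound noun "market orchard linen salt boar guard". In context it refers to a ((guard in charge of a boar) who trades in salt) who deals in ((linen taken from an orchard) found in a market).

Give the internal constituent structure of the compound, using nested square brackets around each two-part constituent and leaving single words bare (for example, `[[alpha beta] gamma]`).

Overall it is a kind of guard (specifically "salt boar guard"); the modifier is "market orchard linen".
Inside "market orchard linen": head "linen" (specifically "orchard linen"), modifier "market".
Inside "orchard linen": head "linen", modifier "orchard".
Inside "salt boar guard": head "guard" (specifically "boar guard"), modifier "salt".
Inside "boar guard": head "guard", modifier "boar".
Putting it together: [[market [orchard linen]] [salt [boar guard]]].

[[market [orchard linen]] [salt [boar guard]]]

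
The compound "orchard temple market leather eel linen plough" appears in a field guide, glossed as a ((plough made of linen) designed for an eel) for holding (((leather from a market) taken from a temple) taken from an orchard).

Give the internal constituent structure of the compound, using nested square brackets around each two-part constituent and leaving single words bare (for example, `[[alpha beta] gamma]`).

[[orchard [temple [market leather]]] [eel [linen plough]]]

Whole compound: head "plough" (specifically "eel linen plough"), modifier "orchard temple market leather".
Inside "orchard temple market leather": head "leather" (specifically "temple market leather"), modifier "orchard".
Inside "temple market leather": head "leather" (specifically "market leather"), modifier "temple".
Inside "market leather": head "leather", modifier "market".
Inside "eel linen plough": head "plough" (specifically "linen plough"), modifier "eel".
Inside "linen plough": head "plough", modifier "linen".
Putting it together: [[orchard [temple [market leather]]] [eel [linen plough]]].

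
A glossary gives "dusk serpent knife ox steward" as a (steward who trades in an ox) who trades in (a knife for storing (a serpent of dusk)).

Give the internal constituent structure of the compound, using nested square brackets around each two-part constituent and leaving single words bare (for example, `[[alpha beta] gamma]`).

At the top level: head "steward" (specifically "ox steward"); modifier "dusk serpent knife".
"dusk serpent knife" → head "knife", modifier "dusk serpent".
"dusk serpent" → head "serpent", modifier "dusk".
"ox steward" → head "steward", modifier "ox".
Putting it together: [[[dusk serpent] knife] [ox steward]].

[[[dusk serpent] knife] [ox steward]]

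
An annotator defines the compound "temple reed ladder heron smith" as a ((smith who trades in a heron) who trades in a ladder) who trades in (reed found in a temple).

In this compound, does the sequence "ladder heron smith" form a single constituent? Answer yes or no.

The paraphrase groups the words so that "ladder heron smith" is one unit: it corresponds to a single parenthesized sub-phrase.
The full structure is [[temple reed] [ladder [heron smith]]], in which [ladder heron smith] is a constituent.

yes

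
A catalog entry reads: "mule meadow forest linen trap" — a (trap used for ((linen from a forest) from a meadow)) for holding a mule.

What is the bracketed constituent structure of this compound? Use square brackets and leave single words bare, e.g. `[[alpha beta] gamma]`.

[mule [[meadow [forest linen]] trap]]

The outermost head in the paraphrase is "trap" (specifically "meadow forest linen trap"), modified by "mule".
Within "meadow forest linen trap", the head is "trap" and the modifier is "meadow forest linen".
Within "meadow forest linen", the head is "linen" (specifically "forest linen") and the modifier is "meadow".
Within "forest linen", the head is "linen" and the modifier is "forest".
Assembled: [mule [[meadow [forest linen]] trap]].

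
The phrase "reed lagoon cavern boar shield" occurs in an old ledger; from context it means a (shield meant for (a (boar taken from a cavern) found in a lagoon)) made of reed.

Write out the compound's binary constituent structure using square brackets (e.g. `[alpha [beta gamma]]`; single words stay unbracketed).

The outermost head in the paraphrase is "shield" (specifically "lagoon cavern boar shield"), modified by "reed".
Within "lagoon cavern boar shield", the head is "shield" and the modifier is "lagoon cavern boar".
Within "lagoon cavern boar", the head is "boar" (specifically "cavern boar") and the modifier is "lagoon".
Within "cavern boar", the head is "boar" and the modifier is "cavern".
Assembled: [reed [[lagoon [cavern boar]] shield]].

[reed [[lagoon [cavern boar]] shield]]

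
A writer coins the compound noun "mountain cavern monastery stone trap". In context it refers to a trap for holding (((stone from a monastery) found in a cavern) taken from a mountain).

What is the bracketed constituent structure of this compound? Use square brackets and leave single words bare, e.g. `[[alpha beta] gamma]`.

The outermost head in the paraphrase is "trap", modified by "mountain cavern monastery stone".
"mountain cavern monastery stone" → head "stone" (specifically "cavern monastery stone"), modifier "mountain".
"cavern monastery stone" → head "stone" (specifically "monastery stone"), modifier "cavern".
"monastery stone" → head "stone", modifier "monastery".
So the structure is [[mountain [cavern [monastery stone]]] trap].

[[mountain [cavern [monastery stone]]] trap]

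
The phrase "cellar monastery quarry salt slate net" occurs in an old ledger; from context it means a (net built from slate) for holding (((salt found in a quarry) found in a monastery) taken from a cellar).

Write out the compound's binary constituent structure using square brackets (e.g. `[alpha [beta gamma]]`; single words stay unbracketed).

[[cellar [monastery [quarry salt]]] [slate net]]

The outermost head in the paraphrase is "net" (specifically "slate net"), modified by "cellar monastery quarry salt".
"cellar monastery quarry salt" → head "salt" (specifically "monastery quarry salt"), modifier "cellar".
"monastery quarry salt" → head "salt" (specifically "quarry salt"), modifier "monastery".
"quarry salt" → head "salt", modifier "quarry".
"slate net" → head "net", modifier "slate".
So the structure is [[cellar [monastery [quarry salt]]] [slate net]].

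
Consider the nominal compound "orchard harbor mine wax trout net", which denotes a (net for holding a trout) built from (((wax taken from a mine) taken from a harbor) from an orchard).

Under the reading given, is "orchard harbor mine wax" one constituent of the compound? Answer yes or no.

The paraphrase groups the words so that "orchard harbor mine wax" is one unit: it corresponds to a single parenthesized sub-phrase.
The full structure is [[orchard [harbor [mine wax]]] [trout net]], in which [orchard harbor mine wax] is a constituent.

yes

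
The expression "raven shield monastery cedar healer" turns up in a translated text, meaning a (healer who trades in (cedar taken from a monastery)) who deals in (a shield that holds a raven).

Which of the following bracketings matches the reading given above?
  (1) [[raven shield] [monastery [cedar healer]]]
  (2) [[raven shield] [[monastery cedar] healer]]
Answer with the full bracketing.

The paraphrase's head is the "healer" part ("monastery cedar healer"); its modifier is "raven shield".
That top-level split, carried through the inner groups, gives [[raven shield] [[monastery cedar] healer]].

[[raven shield] [[monastery cedar] healer]]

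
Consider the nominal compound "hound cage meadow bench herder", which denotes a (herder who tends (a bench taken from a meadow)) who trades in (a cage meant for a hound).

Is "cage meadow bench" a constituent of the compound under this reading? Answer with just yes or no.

no

The top-level split is [hound cage] [meadow bench herder]; the full structure is [[hound cage] [[meadow bench] herder]].
"cage meadow bench" straddles a constituent boundary, so it is not a single unit.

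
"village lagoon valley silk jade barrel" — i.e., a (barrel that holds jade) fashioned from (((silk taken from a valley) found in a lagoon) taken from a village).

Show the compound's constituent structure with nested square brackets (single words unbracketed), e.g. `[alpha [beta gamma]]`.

Whole compound: head "barrel" (specifically "jade barrel"), modifier "village lagoon valley silk".
"village lagoon valley silk" → head "silk" (specifically "lagoon valley silk"), modifier "village".
"lagoon valley silk" → head "silk" (specifically "valley silk"), modifier "lagoon".
"valley silk" → head "silk", modifier "valley".
"jade barrel" → head "barrel", modifier "jade".
Putting it together: [[village [lagoon [valley silk]]] [jade barrel]].

[[village [lagoon [valley silk]]] [jade barrel]]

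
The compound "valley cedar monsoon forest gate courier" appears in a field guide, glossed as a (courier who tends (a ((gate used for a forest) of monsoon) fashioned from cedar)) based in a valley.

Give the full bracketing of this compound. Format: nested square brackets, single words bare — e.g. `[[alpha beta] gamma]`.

[valley [[cedar [monsoon [forest gate]]] courier]]

Whole compound: head "courier" (specifically "cedar monsoon forest gate courier"), modifier "valley".
Within "cedar monsoon forest gate courier", the head is "courier" and the modifier is "cedar monsoon forest gate".
Within "cedar monsoon forest gate", the head is "gate" (specifically "monsoon forest gate") and the modifier is "cedar".
Within "monsoon forest gate", the head is "gate" (specifically "forest gate") and the modifier is "monsoon".
Within "forest gate", the head is "gate" and the modifier is "forest".
So the structure is [valley [[cedar [monsoon [forest gate]]] courier]].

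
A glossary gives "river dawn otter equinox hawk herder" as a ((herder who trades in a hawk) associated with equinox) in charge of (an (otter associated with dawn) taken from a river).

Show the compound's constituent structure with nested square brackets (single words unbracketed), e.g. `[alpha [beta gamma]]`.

[[river [dawn otter]] [equinox [hawk herder]]]

The outermost head in the paraphrase is "herder" (specifically "equinox hawk herder"), modified by "river dawn otter".
Within "river dawn otter", the head is "otter" (specifically "dawn otter") and the modifier is "river".
Within "dawn otter", the head is "otter" and the modifier is "dawn".
Within "equinox hawk herder", the head is "herder" (specifically "hawk herder") and the modifier is "equinox".
Within "hawk herder", the head is "herder" and the modifier is "hawk".
So the structure is [[river [dawn otter]] [equinox [hawk herder]]].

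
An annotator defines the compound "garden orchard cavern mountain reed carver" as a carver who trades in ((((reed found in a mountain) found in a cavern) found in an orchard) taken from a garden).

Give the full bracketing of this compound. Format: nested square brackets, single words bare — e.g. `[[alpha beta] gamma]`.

[[garden [orchard [cavern [mountain reed]]]] carver]

At the top level: head "carver"; modifier "garden orchard cavern mountain reed".
"garden orchard cavern mountain reed" → head "reed" (specifically "orchard cavern mountain reed"), modifier "garden".
"orchard cavern mountain reed" → head "reed" (specifically "cavern mountain reed"), modifier "orchard".
"cavern mountain reed" → head "reed" (specifically "mountain reed"), modifier "cavern".
"mountain reed" → head "reed", modifier "mountain".
Putting it together: [[garden [orchard [cavern [mountain reed]]]] carver].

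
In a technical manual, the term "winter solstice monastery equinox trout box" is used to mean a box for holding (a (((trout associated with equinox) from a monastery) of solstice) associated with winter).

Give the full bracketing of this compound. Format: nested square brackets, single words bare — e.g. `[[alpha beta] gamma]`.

Overall it is a kind of box; the modifier is "winter solstice monastery equinox trout".
Inside "winter solstice monastery equinox trout": head "trout" (specifically "solstice monastery equinox trout"), modifier "winter".
Inside "solstice monastery equinox trout": head "trout" (specifically "monastery equinox trout"), modifier "solstice".
Inside "monastery equinox trout": head "trout" (specifically "equinox trout"), modifier "monastery".
Inside "equinox trout": head "trout", modifier "equinox".
Putting it together: [[winter [solstice [monastery [equinox trout]]]] box].

[[winter [solstice [monastery [equinox trout]]]] box]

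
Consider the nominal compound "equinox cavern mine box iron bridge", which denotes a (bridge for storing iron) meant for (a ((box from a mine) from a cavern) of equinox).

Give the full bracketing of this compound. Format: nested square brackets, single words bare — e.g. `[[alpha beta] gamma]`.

[[equinox [cavern [mine box]]] [iron bridge]]

Whole compound: head "bridge" (specifically "iron bridge"), modifier "equinox cavern mine box".
Inside "equinox cavern mine box": head "box" (specifically "cavern mine box"), modifier "equinox".
Inside "cavern mine box": head "box" (specifically "mine box"), modifier "cavern".
Inside "mine box": head "box", modifier "mine".
Inside "iron bridge": head "bridge", modifier "iron".
Assembled: [[equinox [cavern [mine box]]] [iron bridge]].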